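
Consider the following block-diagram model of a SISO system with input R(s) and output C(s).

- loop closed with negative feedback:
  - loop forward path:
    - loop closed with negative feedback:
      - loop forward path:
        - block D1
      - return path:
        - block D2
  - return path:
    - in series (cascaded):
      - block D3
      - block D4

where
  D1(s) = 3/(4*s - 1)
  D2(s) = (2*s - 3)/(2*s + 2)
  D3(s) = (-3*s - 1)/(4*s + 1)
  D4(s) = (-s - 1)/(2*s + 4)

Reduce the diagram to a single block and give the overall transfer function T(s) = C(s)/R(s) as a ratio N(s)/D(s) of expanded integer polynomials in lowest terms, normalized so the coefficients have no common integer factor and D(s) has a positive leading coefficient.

(1) collapse the loop (D1 forward, D2 return), giving (6*s + 6)/(8*s^2 + 12*s - 11)
(2) multiply D3, D4 (series), giving (3*s^2 + 4*s + 1)/(8*s^2 + 18*s + 4)
(3) close the feedback loop around [D1/(1+D1*D2)], (D3*D4): this yields T(s), and no further normalization is needed

Answer: (24*s^3 + 78*s^2 + 66*s + 12)/(32*s^4 + 129*s^3 + 101*s^2 - 60*s - 19)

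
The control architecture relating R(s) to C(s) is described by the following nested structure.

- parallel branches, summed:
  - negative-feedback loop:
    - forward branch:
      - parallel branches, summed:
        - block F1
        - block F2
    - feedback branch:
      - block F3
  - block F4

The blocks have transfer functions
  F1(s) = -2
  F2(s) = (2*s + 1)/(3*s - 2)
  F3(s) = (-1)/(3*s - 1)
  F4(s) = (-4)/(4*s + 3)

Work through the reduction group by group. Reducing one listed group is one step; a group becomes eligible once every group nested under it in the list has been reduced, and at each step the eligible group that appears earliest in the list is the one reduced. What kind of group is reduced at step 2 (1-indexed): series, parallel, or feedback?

Step 1: add F1, F2 (parallel)
Step 2: reduce the feedback loop with forward (F1+F2) and return F3
Step 3: combine [(F1+F2)/(1+(F1+F2)*F3)], F4 in parallel
Step 2 collapses a feedback group.

Final answer: feedback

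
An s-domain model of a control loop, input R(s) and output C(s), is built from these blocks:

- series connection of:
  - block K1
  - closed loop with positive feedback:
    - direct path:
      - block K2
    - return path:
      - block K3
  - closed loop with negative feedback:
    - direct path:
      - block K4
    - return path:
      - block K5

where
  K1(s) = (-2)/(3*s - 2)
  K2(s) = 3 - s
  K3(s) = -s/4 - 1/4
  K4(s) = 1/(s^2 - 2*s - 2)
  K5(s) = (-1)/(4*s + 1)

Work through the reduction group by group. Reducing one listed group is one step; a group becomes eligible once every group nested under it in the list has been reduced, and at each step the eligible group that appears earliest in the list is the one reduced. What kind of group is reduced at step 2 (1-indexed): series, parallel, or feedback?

Reducing step by step:

1. close the feedback loop around K2, K3
2. reduce the feedback loop with forward K4 and return K5
3. cascade K1, [K2/(1-K2*K3)], [K4/(1+K4*K5)]
Step 2 collapses a feedback group.

Answer: feedback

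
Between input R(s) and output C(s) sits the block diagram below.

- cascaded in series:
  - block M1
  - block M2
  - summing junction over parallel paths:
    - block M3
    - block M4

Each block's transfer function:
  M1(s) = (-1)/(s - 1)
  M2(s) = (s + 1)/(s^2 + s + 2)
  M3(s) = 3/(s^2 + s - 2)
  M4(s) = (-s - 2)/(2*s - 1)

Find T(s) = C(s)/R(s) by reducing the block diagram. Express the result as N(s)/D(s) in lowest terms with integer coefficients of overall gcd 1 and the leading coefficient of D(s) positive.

Reducing step by step:

[1] add M3, M4 (parallel): (-s^3 - 3*s^2 + 6*s + 1)/(2*s^3 + s^2 - 5*s + 2)
[2] cascade M1, M2, (M3+M4); the result is T(s) itself (integer coefficients, no common factor, positive leading denominator coefficient)

Answer: (s^4 + 4*s^3 - 3*s^2 - 7*s - 1)/(2*s^6 + s^5 - 3*s^4 - s^3 - 7*s^2 + 12*s - 4)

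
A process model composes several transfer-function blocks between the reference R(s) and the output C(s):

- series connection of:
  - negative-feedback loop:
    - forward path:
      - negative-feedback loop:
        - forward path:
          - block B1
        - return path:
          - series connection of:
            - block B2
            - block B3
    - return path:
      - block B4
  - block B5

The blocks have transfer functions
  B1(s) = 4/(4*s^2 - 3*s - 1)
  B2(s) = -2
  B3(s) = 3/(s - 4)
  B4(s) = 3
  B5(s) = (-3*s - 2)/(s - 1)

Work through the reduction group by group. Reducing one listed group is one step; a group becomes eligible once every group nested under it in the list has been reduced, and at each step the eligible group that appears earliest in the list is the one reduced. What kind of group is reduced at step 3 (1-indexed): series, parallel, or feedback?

Step 1. combine B2, B3 in series
Step 2. reduce the feedback loop with forward B1 and return (B2*B3)
Step 3. apply the feedback formula to [B1/(1+B1*(B2*B3))], B4
Step 4. multiply [[B1/(1+B1*(B2*B3))]/(1+[B1/(1+B1*(B2*B3))]*B4)], B5 (series)
Step 3: feedback.

Final answer: feedback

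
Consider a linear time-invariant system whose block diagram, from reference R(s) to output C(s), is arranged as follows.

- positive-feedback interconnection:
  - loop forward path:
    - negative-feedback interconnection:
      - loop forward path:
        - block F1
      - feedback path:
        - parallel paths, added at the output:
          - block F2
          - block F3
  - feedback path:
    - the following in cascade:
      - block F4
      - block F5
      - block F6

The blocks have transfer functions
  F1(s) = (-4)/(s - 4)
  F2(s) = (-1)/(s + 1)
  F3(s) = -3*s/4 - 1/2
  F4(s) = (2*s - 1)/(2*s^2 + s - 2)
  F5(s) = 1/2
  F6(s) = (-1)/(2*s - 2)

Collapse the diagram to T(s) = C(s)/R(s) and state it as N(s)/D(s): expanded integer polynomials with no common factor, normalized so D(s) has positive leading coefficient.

The answer is (-8*s^4 - 4*s^3 + 16*s^2 + 4*s - 8)/(8*s^5 - 10*s^3 - 2*s^2 - 3*s + 5).

Reasoning:
Step 1 - parallel reduction of F2, F3: (-3*s^2 - 5*s - 6)/(4*s + 4)
Step 2 - close the feedback loop around F1, (F2+F3): (-2*s - 2)/(2*s^2 + s + 1)
Step 3 - cascade F4, F5, F6: (1 - 2*s)/(8*s^3 - 4*s^2 - 12*s + 8)
Step 4 - apply the feedback formula to [F1/(1+F1*(F2+F3))], (F4*F5*F6); the result is T(s) itself (integer coefficients, no common factor, positive leading denominator coefficient)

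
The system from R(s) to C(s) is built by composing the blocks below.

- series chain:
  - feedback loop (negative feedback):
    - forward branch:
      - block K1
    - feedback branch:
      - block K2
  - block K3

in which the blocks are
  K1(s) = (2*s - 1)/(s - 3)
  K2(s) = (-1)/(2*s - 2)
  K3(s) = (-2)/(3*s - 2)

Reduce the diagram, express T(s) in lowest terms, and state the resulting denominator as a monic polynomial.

Answer: s^3 - 17*s^2/3 + 41*s/6 - 7/3

Working:
(1) collapse the loop (K1 forward, K2 return) gives (4*s^2 - 6*s + 2)/(2*s^2 - 10*s + 7)
(2) cascade [K1/(1+K1*K2)], K3 gives (-8*s^2 + 12*s - 4)/(6*s^3 - 34*s^2 + 41*s - 14)
Step 2 gives the fully reduced T(s), with no common factor left to cancel. The denominator's leading coefficient is 6, so divide each of its coefficients by 6 to get the monic form.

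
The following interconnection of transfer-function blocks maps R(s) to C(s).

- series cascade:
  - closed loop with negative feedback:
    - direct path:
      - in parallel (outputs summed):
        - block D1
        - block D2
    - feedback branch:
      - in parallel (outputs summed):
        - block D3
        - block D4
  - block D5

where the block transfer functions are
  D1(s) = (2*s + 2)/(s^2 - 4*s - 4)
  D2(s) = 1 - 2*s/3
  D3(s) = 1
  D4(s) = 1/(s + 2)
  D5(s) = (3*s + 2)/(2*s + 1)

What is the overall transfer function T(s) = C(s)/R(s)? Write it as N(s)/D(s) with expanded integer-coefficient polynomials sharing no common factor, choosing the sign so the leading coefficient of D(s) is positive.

The answer is (6*s^5 - 17*s^4 - 86*s^3 - 42*s^2 + 40*s + 24)/(4*s^5 - 14*s^4 - 66*s^3 + 43*s^2 + 120*s + 42).

Reasoning:
(1) parallel reduction of D1, D2 = (-2*s^3 + 11*s^2 + 2*s - 6)/(3*s^2 - 12*s - 12)
(2) add D3, D4 (parallel) = (s + 3)/(s + 2)
(3) feedback reduction of (D1+D2), (D3+D4) = (2*s^4 - 7*s^3 - 24*s^2 + 2*s + 12)/(2*s^4 - 8*s^3 - 29*s^2 + 36*s + 42)
(4) series reduction of [(D1+D2)/(1+(D1+D2)*(D3+D4))], D5, giving the overall T(s)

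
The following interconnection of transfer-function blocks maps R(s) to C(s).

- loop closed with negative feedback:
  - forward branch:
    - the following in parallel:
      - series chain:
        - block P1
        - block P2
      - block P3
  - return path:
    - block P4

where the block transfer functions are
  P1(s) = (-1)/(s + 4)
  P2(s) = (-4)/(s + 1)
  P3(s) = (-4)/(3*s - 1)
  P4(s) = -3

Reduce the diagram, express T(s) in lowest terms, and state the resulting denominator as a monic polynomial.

1. series reduction of P1, P2 -> 4/(s^2 + 5*s + 4)
2. sum the parallel branches (P1*P2), P3 -> (-4*s^2 - 8*s - 20)/(3*s^3 + 14*s^2 + 7*s - 4)
3. collapse the loop (((P1*P2)+P3) forward, P4 return) -> (-4*s^2 - 8*s - 20)/(3*s^3 + 26*s^2 + 31*s + 56)
Step 3 gives the fully reduced T(s), with no common factor left to cancel. The denominator's leading coefficient is 3, so divide each of its coefficients by 3 to get the monic form.

Final answer: s^3 + 26*s^2/3 + 31*s/3 + 56/3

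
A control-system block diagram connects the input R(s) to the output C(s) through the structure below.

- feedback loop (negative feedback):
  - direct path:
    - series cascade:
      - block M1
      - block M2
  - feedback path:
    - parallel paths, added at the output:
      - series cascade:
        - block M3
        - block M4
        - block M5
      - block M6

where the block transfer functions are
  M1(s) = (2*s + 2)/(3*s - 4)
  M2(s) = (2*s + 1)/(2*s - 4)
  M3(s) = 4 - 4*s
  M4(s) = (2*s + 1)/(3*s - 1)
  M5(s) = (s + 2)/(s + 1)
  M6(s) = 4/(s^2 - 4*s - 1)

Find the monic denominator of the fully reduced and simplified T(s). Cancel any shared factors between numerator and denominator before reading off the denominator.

[1] cascade M1, M2; result (2*s^2 + 3*s + 1)/(3*s^2 - 10*s + 8)
[2] multiply M3, M4, M5 (series); result (-8*s^3 - 12*s^2 + 12*s + 8)/(3*s^2 + 2*s - 1)
[3] add (M3*M4*M5), M6 (parallel); result (-8*s^5 + 20*s^4 + 68*s^3 - 16*s^2 - 36*s - 12)/(3*s^4 - 10*s^3 - 12*s^2 + 2*s + 1)
[4] feedback reduction of (M1*M2), ((M3*M4*M5)+M6); result (-6*s^5 + 17*s^4 + 34*s^3 + 8*s^2 - 4*s - 1)/(16*s^6 - 41*s^5 - 87*s^4 - 193*s^3 + 199*s^2 + 62*s + 4)
The result of step 4 is T(s) in lowest terms. Its denominator has leading coefficient 16; dividing the denominator through by 16 makes it monic.

Therefore the answer is s^6 - 41*s^5/16 - 87*s^4/16 - 193*s^3/16 + 199*s^2/16 + 31*s/8 + 1/4.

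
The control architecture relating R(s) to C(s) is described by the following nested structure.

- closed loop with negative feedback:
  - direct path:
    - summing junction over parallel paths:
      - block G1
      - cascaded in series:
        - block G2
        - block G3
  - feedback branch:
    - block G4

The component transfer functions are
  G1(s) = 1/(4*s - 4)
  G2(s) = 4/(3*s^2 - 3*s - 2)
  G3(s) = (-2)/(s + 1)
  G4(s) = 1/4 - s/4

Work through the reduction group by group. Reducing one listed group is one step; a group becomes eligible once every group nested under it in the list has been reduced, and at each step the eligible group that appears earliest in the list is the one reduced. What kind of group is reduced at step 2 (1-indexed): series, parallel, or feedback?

Answer: parallel

Working:
Step 1. multiply G2, G3 (series)
Step 2. add G1, (G2*G3) (parallel)
Step 3. apply the feedback formula to (G1+(G2*G3)), G4
The group at step 2 is a parallel group.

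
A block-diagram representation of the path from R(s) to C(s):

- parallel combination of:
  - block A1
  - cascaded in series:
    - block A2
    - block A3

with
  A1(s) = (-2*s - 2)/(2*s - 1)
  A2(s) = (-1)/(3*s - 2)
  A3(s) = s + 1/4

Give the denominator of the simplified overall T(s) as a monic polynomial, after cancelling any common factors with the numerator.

First reduce the diagram to T(s).

Step 1: combine A2, A3 in series: (-4*s - 1)/(12*s - 8)
Step 2: sum the parallel branches A1, (A2*A3): (-32*s^2 - 6*s + 17)/(24*s^2 - 28*s + 8)
The result of step 2 is T(s) in lowest terms. Its denominator has leading coefficient 24; dividing the denominator through by 24 makes it monic.

Answer: s^2 - 7*s/6 + 1/3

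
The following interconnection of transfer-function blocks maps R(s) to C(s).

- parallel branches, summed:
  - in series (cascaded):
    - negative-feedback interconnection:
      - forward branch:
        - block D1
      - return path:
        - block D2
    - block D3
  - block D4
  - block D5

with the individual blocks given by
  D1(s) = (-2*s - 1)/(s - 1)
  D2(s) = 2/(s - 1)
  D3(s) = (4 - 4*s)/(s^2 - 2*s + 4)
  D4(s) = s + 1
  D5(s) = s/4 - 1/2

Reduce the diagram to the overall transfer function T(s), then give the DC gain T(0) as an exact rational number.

Answer: -1/2

Working:
Step 1. feedback reduction of D1, D2, giving (-2*s^2 + s + 1)/(s^2 - 6*s - 1)
Step 2. reduce the series chain [D1/(1+D1*D2)], D3, giving (8*s^3 - 12*s^2 + 4)/(s^4 - 8*s^3 + 15*s^2 - 22*s - 4)
Step 3. reduce the parallel group ([D1/(1+D1*D2)]*D3), D4, D5, giving (5*s^5 - 38*s^4 + 91*s^3 - 128*s^2 - 64*s + 8)/(4*s^4 - 32*s^3 + 60*s^2 - 88*s - 16)
Step 3 gives the overall T(s). Then T(0) = 8/(-16) = -1/2.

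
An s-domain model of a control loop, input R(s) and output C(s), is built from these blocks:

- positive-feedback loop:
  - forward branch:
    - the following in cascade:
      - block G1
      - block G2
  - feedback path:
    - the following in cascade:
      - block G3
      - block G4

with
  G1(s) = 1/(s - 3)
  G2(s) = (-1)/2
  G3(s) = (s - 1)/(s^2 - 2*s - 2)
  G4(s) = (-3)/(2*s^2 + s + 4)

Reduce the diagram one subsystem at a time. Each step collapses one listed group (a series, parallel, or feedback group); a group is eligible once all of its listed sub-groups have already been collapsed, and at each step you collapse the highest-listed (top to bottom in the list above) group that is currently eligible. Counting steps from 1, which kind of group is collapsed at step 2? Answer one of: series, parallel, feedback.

[1] cascade G1, G2
[2] reduce the series chain G3, G4
[3] collapse the loop ((G1*G2) forward, (G3*G4) return)
At step 2 the group reduced is series.

Answer: series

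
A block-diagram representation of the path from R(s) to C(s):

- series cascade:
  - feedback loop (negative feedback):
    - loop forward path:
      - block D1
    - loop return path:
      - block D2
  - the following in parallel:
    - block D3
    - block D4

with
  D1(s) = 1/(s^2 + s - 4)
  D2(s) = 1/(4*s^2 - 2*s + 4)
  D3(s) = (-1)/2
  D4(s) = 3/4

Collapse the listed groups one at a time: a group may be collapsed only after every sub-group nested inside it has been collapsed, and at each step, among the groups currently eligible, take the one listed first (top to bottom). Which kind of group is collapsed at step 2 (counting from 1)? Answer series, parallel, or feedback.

Step 1 - feedback reduction of D1, D2
Step 2 - add D3, D4 (parallel)
Step 3 - combine [D1/(1+D1*D2)], (D3+D4) in series
At step 2 the group reduced is parallel.

Therefore the answer is parallel.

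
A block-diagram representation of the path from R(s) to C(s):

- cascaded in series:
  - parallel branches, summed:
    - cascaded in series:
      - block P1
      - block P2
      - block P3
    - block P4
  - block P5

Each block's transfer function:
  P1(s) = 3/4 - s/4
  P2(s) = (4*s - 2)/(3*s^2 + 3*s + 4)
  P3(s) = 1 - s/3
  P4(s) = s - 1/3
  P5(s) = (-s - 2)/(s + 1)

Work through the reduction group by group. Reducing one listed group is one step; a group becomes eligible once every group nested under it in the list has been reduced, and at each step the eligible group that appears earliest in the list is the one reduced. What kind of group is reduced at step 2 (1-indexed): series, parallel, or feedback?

1. reduce the series chain P1, P2, P3
2. combine (P1*P2*P3), P4 in parallel
3. multiply ((P1*P2*P3)+P4), P5 (series)
At step 2 the group reduced is parallel.

Therefore the answer is parallel.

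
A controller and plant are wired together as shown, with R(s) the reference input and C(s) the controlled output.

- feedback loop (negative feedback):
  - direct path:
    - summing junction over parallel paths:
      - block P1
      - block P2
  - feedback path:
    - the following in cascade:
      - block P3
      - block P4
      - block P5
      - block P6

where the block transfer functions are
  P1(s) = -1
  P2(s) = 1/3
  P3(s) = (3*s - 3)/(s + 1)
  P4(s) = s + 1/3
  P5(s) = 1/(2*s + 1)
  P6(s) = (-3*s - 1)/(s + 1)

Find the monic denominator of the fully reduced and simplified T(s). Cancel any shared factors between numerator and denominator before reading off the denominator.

The answer is s^3 + 3*s^2/8 + s/12 + 1/24.

Reasoning:
[1] combine P1, P2 in parallel; result (-2)/3
[2] cascade P3, P4, P5, P6; result (-9*s^3 + 3*s^2 + 5*s + 1)/(2*s^3 + 5*s^2 + 4*s + 1)
[3] close the feedback loop around (P1+P2), (P3*P4*P5*P6); result (-4*s^3 - 10*s^2 - 8*s - 2)/(24*s^3 + 9*s^2 + 2*s + 1)
Step 3 gives the fully reduced T(s), with no common factor left to cancel. The denominator's leading coefficient is 24, so divide each of its coefficients by 24 to get the monic form.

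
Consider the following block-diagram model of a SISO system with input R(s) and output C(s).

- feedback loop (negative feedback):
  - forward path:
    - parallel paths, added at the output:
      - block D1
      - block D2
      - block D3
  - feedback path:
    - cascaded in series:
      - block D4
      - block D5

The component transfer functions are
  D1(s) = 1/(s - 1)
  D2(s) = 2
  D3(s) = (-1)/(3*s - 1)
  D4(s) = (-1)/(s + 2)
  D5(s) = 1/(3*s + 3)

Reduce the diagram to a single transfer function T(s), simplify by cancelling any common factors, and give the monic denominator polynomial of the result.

1. parallel reduction of D1, D2, D3, giving (6*s^2 - 6*s + 2)/(3*s^2 - 4*s + 1)
2. combine D4, D5 in series, giving (-1)/(3*s^2 + 9*s + 6)
3. apply the feedback formula to (D1+D2+D3), (D4*D5), giving (18*s^4 + 36*s^3 - 12*s^2 - 18*s + 12)/(9*s^4 + 15*s^3 - 21*s^2 - 9*s + 4)
Step 3 gives the fully reduced T(s), with no common factor left to cancel. The denominator's leading coefficient is 9, so divide each of its coefficients by 9 to get the monic form.

Answer: s^4 + 5*s^3/3 - 7*s^2/3 - s + 4/9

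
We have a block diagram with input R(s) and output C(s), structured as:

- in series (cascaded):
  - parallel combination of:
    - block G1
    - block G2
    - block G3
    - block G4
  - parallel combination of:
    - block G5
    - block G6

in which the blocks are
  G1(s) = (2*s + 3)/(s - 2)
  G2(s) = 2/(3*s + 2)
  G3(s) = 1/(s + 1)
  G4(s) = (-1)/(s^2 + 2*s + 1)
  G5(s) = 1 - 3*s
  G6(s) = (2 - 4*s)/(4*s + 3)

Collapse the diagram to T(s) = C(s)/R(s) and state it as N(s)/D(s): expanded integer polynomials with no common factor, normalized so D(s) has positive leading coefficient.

[1] sum the parallel branches G1, G2, G3, G4 -> (6*s^4 + 30*s^3 + 34*s^2 + 15*s + 2)/(3*s^4 + 2*s^3 - 9*s^2 - 12*s - 4)
[2] add G5, G6 (parallel) -> (-12*s^2 - 9*s + 5)/(4*s + 3)
[3] combine (G1+G2+G3+G4), (G5+G6) in series, which is the overall transfer function T(s) = C(s)/R(s) in lowest terms

Answer: (-72*s^6 - 414*s^5 - 648*s^4 - 336*s^3 + 11*s^2 + 57*s + 10)/(12*s^5 + 17*s^4 - 30*s^3 - 75*s^2 - 52*s - 12)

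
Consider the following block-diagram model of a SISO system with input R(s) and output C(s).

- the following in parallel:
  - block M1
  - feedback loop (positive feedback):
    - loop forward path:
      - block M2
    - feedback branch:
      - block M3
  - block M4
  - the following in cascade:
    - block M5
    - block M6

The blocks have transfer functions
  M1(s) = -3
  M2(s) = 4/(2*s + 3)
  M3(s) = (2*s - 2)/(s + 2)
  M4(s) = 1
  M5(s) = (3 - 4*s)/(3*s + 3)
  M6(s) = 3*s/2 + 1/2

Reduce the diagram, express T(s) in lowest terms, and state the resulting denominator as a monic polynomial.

Reducing step by step:

[1] close the feedback loop around M2, M3; result (4*s + 8)/(2*s^2 - s + 14)
[2] multiply M5, M6 (series); result (-12*s^2 + 5*s + 3)/(6*s + 6)
[3] parallel reduction of M1, [M2/(1-M2*M3)], M4, (M5*M6); result (-24*s^4 - 2*s^3 - 155*s^2 - 17*s - 78)/(12*s^3 + 6*s^2 + 78*s + 84)
T(s) is the step-3 result (common factors already cancelled). Leading coefficient of the denominator: 12. Divide through by 12 for the monic polynomial.

Answer: s^3 + s^2/2 + 13*s/2 + 7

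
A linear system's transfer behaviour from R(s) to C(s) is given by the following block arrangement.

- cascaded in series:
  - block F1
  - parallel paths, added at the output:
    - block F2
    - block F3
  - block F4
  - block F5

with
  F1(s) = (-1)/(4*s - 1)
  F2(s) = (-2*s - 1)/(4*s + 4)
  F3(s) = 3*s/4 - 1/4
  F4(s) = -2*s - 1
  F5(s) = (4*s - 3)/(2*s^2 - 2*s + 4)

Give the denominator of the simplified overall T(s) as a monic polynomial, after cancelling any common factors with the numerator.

Step 1. reduce the parallel group F2, F3 gives (3*s^2 - 2)/(4*s + 4)
Step 2. series reduction of F1, (F2+F3), F4, F5 gives (24*s^4 - 6*s^3 - 25*s^2 + 4*s + 6)/(32*s^4 - 8*s^3 + 32*s^2 + 56*s - 16)
No further cancellation is possible in the step-2 result, so that is T(s). Its denominator becomes monic after dividing by the leading coefficient 32.

Answer: s^4 - s^3/4 + s^2 + 7*s/4 - 1/2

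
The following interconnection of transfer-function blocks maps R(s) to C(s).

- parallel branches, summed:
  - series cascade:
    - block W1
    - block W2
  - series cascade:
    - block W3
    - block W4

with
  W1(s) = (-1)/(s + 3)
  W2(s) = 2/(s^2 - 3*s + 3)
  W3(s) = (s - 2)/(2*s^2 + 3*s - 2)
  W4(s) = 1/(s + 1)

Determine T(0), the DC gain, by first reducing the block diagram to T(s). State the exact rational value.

Step 1. multiply W1, W2 (series): (-2)/(s^3 - 6*s + 9)
Step 2. reduce the series chain W3, W4: (s - 2)/(2*s^3 + 5*s^2 + s - 2)
Step 3. reduce the parallel group (W1*W2), (W3*W4): (s^4 - 6*s^3 - 16*s^2 + 19*s - 14)/(2*s^6 + 5*s^5 - 11*s^4 - 14*s^3 + 39*s^2 + 21*s - 18)
That last expression is T(s); at s = 0 only the constant terms survive, so T(0) = -14/(-18) = 7/9.

Therefore the answer is 7/9.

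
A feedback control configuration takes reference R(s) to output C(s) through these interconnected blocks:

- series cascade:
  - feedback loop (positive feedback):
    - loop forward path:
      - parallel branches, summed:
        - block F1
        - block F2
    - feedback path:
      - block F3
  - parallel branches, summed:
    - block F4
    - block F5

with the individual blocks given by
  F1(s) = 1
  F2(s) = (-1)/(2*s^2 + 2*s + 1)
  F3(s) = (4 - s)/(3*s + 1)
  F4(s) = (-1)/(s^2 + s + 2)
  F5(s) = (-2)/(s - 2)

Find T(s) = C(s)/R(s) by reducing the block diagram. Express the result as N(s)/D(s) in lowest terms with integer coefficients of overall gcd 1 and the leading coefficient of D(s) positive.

Step 1: combine F1, F2 in parallel -> (2*s^2 + 2*s)/(2*s^2 + 2*s + 1)
Step 2: reduce the feedback loop with forward (F1+F2) and return F3 -> (6*s^3 + 8*s^2 + 2*s)/(8*s^3 + 2*s^2 - 3*s + 1)
Step 3: parallel reduction of F4, F5 -> (-2*s^2 - 3*s - 2)/(s^3 - s^2 - 4)
Step 4: series reduction of [(F1+F2)/(1-(F1+F2)*F3)], (F4+F5), giving the overall T(s)

Therefore the answer is (-12*s^5 - 34*s^4 - 40*s^3 - 22*s^2 - 4*s)/(8*s^6 - 6*s^5 - 5*s^4 - 28*s^3 - 9*s^2 + 12*s - 4).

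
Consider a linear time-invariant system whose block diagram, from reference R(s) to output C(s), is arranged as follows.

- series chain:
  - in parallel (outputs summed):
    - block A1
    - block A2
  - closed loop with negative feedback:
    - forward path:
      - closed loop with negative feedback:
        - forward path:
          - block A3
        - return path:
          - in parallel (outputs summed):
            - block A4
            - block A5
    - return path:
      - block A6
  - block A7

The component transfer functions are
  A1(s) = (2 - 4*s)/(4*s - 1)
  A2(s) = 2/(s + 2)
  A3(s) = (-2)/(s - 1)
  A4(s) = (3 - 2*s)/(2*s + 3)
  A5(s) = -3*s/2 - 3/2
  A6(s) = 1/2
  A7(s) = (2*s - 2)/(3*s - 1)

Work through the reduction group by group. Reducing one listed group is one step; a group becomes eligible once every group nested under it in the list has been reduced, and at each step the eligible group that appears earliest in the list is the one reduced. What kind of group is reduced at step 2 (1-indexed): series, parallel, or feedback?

Answer: parallel

Working:
Step 1: parallel reduction of A1, A2
Step 2: reduce the parallel group A4, A5
Step 3: close the feedback loop around A3, (A4+A5)
Step 4: close the feedback loop around [A3/(1+A3*(A4+A5))], A6
Step 5: cascade (A1+A2), [[A3/(1+A3*(A4+A5))]/(1+[A3/(1+A3*(A4+A5))]*A6)], A7
Step 2: parallel.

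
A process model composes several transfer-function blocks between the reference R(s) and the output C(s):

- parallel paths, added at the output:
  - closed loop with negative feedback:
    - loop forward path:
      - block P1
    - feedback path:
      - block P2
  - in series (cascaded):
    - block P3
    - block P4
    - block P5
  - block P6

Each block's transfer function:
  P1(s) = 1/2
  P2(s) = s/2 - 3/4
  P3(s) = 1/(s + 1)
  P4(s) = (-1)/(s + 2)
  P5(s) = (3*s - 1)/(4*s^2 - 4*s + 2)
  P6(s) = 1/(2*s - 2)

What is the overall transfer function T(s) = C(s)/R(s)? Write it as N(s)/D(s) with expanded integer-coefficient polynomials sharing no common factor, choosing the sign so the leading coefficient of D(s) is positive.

The answer is (20*s^5 + 34*s^4 - 28*s^3 - 14*s^2 + 41*s - 11)/(8*s^6 + 28*s^5 - 50*s^3 + 12*s^2 + 22*s - 20).

Reasoning:
1. apply the feedback formula to P1, P2, giving 4/(2*s + 5)
2. multiply P3, P4, P5 (series), giving (1 - 3*s)/(4*s^4 + 8*s^3 - 2*s^2 - 2*s + 4)
3. sum the parallel branches [P1/(1+P1*P2)], (P3*P4*P5), P6; the result is T(s) itself (integer coefficients, no common factor, positive leading denominator coefficient)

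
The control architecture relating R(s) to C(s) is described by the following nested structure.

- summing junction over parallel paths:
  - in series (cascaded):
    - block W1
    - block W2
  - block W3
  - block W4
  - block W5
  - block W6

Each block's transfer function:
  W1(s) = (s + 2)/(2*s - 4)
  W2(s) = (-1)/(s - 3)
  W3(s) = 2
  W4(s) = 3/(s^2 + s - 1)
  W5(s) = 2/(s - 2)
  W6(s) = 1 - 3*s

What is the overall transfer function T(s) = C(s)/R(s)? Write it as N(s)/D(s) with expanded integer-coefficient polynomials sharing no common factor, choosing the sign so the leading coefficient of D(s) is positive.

(1) reduce the series chain W1, W2 gives (-s - 2)/(2*s^2 - 10*s + 12)
(2) combine (W1*W2), W3, W4, W5, W6 in parallel, giving the overall T(s)

Final answer: (-6*s^5 + 30*s^4 - 21*s^3 - 71*s^2 + 55*s + 14)/(2*s^4 - 8*s^3 + 22*s - 12)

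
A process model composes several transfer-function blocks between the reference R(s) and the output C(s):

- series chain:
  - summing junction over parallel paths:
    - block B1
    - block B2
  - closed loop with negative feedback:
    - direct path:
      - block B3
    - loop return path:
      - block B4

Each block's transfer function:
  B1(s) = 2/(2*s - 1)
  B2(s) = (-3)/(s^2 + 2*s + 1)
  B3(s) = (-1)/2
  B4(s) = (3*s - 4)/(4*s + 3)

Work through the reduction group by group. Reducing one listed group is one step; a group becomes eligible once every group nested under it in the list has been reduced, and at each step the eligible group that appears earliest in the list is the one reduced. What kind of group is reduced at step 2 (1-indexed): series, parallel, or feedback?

The answer is feedback.

Reasoning:
1. combine B1, B2 in parallel
2. feedback reduction of B3, B4
3. series reduction of (B1+B2), [B3/(1+B3*B4)]
Step 2: feedback.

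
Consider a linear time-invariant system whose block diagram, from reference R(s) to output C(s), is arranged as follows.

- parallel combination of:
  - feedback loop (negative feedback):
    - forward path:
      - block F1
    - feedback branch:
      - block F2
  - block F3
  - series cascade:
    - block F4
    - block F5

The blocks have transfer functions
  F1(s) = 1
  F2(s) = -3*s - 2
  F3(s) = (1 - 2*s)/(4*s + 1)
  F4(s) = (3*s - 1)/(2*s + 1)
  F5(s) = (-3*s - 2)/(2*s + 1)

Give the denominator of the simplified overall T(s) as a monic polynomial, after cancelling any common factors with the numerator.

Step 1. apply the feedback formula to F1, F2, giving (-1)/(3*s + 1)
Step 2. series reduction of F4, F5, giving (-9*s^2 - 3*s + 2)/(4*s^2 + 4*s + 1)
Step 3. parallel reduction of [F1/(1+F1*F2)], F3, (F4*F5), giving (-132*s^4 - 135*s^3 - 24*s^2 + 8*s + 2)/(48*s^4 + 76*s^3 + 44*s^2 + 11*s + 1)
T(s) is the step-3 result (common factors already cancelled). Leading coefficient of the denominator: 48. Divide through by 48 for the monic polynomial.

Therefore the answer is s^4 + 19*s^3/12 + 11*s^2/12 + 11*s/48 + 1/48.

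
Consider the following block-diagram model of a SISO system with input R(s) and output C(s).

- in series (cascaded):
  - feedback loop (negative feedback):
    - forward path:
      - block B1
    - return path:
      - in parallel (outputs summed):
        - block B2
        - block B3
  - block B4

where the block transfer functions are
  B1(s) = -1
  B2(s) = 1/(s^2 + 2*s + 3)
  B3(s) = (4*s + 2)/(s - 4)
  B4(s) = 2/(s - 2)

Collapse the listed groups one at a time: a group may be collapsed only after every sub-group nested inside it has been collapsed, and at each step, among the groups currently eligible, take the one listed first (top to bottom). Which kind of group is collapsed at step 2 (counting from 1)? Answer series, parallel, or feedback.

Reducing step by step:

Step 1. reduce the parallel group B2, B3
Step 2. collapse the loop (B1 forward, (B2+B3) return)
Step 3. reduce the series chain [B1/(1+B1*(B2+B3))], B4
Step 2: feedback.

Answer: feedback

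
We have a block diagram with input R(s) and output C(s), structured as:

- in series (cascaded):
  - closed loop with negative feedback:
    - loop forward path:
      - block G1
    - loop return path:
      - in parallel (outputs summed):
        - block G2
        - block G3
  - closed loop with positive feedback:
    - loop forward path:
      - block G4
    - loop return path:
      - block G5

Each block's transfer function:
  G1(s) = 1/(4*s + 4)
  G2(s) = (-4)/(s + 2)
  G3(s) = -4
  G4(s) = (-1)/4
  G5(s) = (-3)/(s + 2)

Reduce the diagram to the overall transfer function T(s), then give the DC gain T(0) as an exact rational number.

1. reduce the parallel group G2, G3 = (-4*s - 12)/(s + 2)
2. collapse the loop (G1 forward, (G2+G3) return) = (s + 2)/(4*s^2 + 8*s - 4)
3. apply the feedback formula to G4, G5 = (-s - 2)/(4*s + 5)
4. multiply [G1/(1+G1*(G2+G3))], [G4/(1-G4*G5)] (series) = (-s^2 - 4*s - 4)/(16*s^3 + 52*s^2 + 24*s - 20)
That last expression is T(s); at s = 0 only the constant terms survive, so T(0) = -4/(-20) = 1/5.

Hence the answer: 1/5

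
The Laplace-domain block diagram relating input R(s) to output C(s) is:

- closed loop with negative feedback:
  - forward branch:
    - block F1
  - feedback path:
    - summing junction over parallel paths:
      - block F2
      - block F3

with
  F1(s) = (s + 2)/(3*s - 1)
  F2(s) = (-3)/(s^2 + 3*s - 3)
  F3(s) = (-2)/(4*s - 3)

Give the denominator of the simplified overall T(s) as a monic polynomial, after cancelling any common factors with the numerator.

Answer: s^4 + 7*s^3/4 - 47*s^2/6 + 9*s/4 + 7/4

Working:
Step 1. reduce the parallel group F2, F3, giving (-2*s^2 - 18*s + 15)/(4*s^3 + 9*s^2 - 21*s + 9)
Step 2. feedback reduction of F1, (F2+F3), giving (4*s^4 + 17*s^3 - 3*s^2 - 33*s + 18)/(12*s^4 + 21*s^3 - 94*s^2 + 27*s + 21)
No further cancellation is possible in the step-2 result, so that is T(s). Its denominator becomes monic after dividing by the leading coefficient 12.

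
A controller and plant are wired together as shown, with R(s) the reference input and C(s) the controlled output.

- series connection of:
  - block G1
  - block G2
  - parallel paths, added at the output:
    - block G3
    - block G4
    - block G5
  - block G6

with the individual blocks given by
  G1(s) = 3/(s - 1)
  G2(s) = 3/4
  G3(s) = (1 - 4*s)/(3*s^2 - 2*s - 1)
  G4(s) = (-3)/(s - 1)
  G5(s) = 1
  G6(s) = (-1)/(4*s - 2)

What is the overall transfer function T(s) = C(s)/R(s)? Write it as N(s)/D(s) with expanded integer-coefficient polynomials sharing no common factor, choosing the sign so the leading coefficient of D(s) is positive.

First reduce the diagram to T(s).

Step 1. add G3, G4, G5 (parallel) -> (3*s^2 - 15*s - 3)/(3*s^2 - 2*s - 1)
Step 2. reduce the series chain G1, G2, (G3+G4+G5), G6: this yields T(s), and no further normalization is needed

Answer: (-27*s^2 + 135*s + 27)/(48*s^4 - 104*s^3 + 56*s^2 + 8*s - 8)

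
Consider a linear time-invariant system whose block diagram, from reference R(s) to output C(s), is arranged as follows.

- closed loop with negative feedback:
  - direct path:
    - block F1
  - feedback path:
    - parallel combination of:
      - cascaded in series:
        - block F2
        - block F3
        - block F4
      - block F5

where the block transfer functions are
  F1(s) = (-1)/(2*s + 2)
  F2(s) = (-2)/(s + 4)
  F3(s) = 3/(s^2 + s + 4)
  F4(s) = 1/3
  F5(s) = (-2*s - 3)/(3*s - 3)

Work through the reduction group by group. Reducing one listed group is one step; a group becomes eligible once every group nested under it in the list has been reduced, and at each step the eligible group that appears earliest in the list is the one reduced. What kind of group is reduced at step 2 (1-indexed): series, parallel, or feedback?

Step 1. cascade F2, F3, F4
Step 2. sum the parallel branches (F2*F3*F4), F5
Step 3. close the feedback loop around F1, ((F2*F3*F4)+F5)
The group at step 2 is a parallel group.

Hence the answer: parallel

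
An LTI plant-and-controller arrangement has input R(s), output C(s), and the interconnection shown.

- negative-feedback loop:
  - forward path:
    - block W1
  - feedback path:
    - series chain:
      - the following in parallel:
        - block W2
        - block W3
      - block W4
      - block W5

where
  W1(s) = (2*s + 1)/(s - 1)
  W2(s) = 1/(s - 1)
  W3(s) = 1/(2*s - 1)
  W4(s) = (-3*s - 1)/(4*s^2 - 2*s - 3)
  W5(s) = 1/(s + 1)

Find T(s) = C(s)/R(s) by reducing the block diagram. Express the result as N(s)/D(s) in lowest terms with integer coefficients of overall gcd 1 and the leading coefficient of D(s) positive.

The answer is (16*s^6 - 8*s^5 - 32*s^4 + 10*s^3 + 19*s^2 - 2*s - 3)/(8*s^6 - 16*s^5 - 4*s^4 + 5*s^3 - 10*s^2 + 5).

Reasoning:
(1) sum the parallel branches W2, W3, giving (3*s - 2)/(2*s^2 - 3*s + 1)
(2) cascade (W2+W3), W4, W5, giving (-9*s^2 + 3*s + 2)/(8*s^5 - 8*s^4 - 12*s^3 + 11*s^2 + 4*s - 3)
(3) reduce the feedback loop with forward W1 and return ((W2+W3)*W4*W5): this yields T(s), and no further normalization is needed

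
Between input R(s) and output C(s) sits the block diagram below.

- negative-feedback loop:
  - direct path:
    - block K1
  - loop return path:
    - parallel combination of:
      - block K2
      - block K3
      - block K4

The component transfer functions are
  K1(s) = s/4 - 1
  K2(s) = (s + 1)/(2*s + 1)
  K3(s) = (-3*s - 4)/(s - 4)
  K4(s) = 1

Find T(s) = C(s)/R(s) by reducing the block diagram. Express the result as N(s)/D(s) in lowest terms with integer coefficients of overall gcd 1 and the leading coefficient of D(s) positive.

Step 1. combine K2, K3, K4 in parallel; result (-3*s^2 - 21*s - 12)/(2*s^2 - 7*s - 4)
Step 2. close the feedback loop around K1, (K2+K3+K4), giving the overall T(s)

Therefore the answer is (-2*s^2 + 7*s + 4)/(3*s^2 + 13*s + 8).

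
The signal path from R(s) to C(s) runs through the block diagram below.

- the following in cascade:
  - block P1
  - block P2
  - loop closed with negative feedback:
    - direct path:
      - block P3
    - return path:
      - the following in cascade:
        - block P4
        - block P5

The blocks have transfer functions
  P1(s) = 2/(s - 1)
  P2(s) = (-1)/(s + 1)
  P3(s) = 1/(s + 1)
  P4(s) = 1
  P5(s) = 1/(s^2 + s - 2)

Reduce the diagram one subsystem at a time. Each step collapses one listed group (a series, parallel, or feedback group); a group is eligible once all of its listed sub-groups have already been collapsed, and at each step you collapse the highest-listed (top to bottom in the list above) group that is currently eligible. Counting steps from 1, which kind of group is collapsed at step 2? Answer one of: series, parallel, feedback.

Step 1. cascade P4, P5
Step 2. feedback reduction of P3, (P4*P5)
Step 3. cascade P1, P2, [P3/(1+P3*(P4*P5))]
Step 2: feedback.

Answer: feedback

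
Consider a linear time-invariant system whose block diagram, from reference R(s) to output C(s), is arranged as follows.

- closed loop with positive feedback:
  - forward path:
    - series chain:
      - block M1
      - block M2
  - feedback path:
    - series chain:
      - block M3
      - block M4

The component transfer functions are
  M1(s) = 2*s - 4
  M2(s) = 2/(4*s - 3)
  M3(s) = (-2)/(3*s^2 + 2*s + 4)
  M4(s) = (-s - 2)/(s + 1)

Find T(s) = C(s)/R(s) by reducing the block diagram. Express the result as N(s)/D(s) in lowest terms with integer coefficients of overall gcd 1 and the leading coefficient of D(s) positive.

(1) series reduction of M1, M2: (4*s - 8)/(4*s - 3)
(2) combine M3, M4 in series: (2*s + 4)/(3*s^3 + 5*s^2 + 6*s + 4)
(3) reduce the feedback loop with forward (M1*M2) and return (M3*M4); the result is T(s) itself (integer coefficients, no common factor, positive leading denominator coefficient)

Hence the answer: (12*s^4 - 4*s^3 - 16*s^2 - 32*s - 32)/(12*s^4 + 11*s^3 + s^2 - 2*s + 20)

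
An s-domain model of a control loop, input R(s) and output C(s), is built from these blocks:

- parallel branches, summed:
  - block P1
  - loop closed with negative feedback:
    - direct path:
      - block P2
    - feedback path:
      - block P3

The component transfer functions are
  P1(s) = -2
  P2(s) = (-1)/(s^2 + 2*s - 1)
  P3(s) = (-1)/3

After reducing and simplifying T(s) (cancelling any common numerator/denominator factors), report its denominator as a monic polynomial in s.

Step 1: apply the feedback formula to P2, P3, giving (-3)/(3*s^2 + 6*s - 2)
Step 2: sum the parallel branches P1, [P2/(1+P2*P3)], giving (-6*s^2 - 12*s + 1)/(3*s^2 + 6*s - 2)
No further cancellation is possible in the step-2 result, so that is T(s). Its denominator becomes monic after dividing by the leading coefficient 3.

Therefore the answer is s^2 + 2*s - 2/3.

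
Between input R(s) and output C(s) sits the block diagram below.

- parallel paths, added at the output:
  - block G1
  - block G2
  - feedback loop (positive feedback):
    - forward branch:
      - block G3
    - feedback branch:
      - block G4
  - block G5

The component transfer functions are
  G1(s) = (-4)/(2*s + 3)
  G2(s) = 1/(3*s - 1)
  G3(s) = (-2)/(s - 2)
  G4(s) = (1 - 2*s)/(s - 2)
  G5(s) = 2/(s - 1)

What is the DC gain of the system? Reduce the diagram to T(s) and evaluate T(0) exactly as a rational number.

[1] reduce the feedback loop with forward G3 and return G4, giving (4 - 2*s)/(s^2 - 8*s + 6)
[2] add G1, G2, [G3/(1-G3*G4)], G5 (parallel), giving (-10*s^4 + 37*s^3 - 225*s^2 + 244*s - 66)/(6*s^5 - 47*s^4 + 18*s^3 + 89*s^2 - 84*s + 18)
Evaluating the step-2 result (the overall T(s)) at s = 0 gives T(0) = -66/18 = -11/3.

Hence the answer: -11/3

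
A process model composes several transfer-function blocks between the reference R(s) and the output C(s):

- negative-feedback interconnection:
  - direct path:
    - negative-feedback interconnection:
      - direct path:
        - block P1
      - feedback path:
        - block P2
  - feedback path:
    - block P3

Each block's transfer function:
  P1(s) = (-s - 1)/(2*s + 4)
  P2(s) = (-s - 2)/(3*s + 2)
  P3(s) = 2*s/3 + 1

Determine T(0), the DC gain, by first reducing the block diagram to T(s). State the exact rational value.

The answer is -1/4.

Reasoning:
[1] collapse the loop (P1 forward, P2 return) gives (-3*s^2 - 5*s - 2)/(7*s^2 + 19*s + 10)
[2] reduce the feedback loop with forward [P1/(1+P1*P2)] and return P3 gives (9*s^2 + 15*s + 6)/(6*s^3 - 2*s^2 - 38*s - 24)
That last expression is T(s); at s = 0 only the constant terms survive, so T(0) = 6/(-24) = -1/4.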